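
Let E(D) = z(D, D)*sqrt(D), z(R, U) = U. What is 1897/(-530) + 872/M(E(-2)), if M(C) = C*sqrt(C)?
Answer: -1897/530 + 109*2**(3/4)/(-I)**(3/2) ≈ -133.2 + 129.62*I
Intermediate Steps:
E(D) = D**(3/2) (E(D) = D*sqrt(D) = D**(3/2))
M(C) = C**(3/2)
1897/(-530) + 872/M(E(-2)) = 1897/(-530) + 872/(((-2)**(3/2))**(3/2)) = 1897*(-1/530) + 872/((-2*I*sqrt(2))**(3/2)) = -1897/530 + 872/((4*2**(1/4)*(-I)**(3/2))) = -1897/530 + 872*(2**(3/4)/(8*(-I)**(3/2))) = -1897/530 + 109*2**(3/4)/(-I)**(3/2)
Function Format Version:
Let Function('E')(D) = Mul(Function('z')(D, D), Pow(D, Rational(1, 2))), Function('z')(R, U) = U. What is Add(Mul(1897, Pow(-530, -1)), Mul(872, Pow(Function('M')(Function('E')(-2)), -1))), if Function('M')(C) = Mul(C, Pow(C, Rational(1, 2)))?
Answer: Add(Rational(-1897, 530), Mul(109, Pow(2, Rational(3, 4)), Pow(Mul(-1, I), Rational(-3, 2)))) ≈ Add(-133.20, Mul(129.62, I))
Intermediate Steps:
Function('E')(D) = Pow(D, Rational(3, 2)) (Function('E')(D) = Mul(D, Pow(D, Rational(1, 2))) = Pow(D, Rational(3, 2)))
Function('M')(C) = Pow(C, Rational(3, 2))
Add(Mul(1897, Pow(-530, -1)), Mul(872, Pow(Function('M')(Function('E')(-2)), -1))) = Add(Mul(1897, Pow(-530, -1)), Mul(872, Pow(Pow(Pow(-2, Rational(3, 2)), Rational(3, 2)), -1))) = Add(Mul(1897, Rational(-1, 530)), Mul(872, Pow(Pow(Mul(-2, I, Pow(2, Rational(1, 2))), Rational(3, 2)), -1))) = Add(Rational(-1897, 530), Mul(872, Pow(Mul(4, Pow(2, Rational(1, 4)), Pow(Mul(-1, I), Rational(3, 2))), -1))) = Add(Rational(-1897, 530), Mul(872, Mul(Rational(1, 8), Pow(2, Rational(3, 4)), Pow(Mul(-1, I), Rational(-3, 2))))) = Add(Rational(-1897, 530), Mul(109, Pow(2, Rational(3, 4)), Pow(Mul(-1, I), Rational(-3, 2))))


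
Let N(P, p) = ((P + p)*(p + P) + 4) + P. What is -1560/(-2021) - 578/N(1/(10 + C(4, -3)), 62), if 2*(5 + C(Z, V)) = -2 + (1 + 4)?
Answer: 411073819/660428443 ≈ 0.62243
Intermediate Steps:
C(Z, V) = -7/2 (C(Z, V) = -5 + (-2 + (1 + 4))/2 = -5 + (-2 + 5)/2 = -5 + (½)*3 = -5 + 3/2 = -7/2)
N(P, p) = 4 + P + (P + p)² (N(P, p) = ((P + p)*(P + p) + 4) + P = ((P + p)² + 4) + P = (4 + (P + p)²) + P = 4 + P + (P + p)²)
-1560/(-2021) - 578/N(1/(10 + C(4, -3)), 62) = -1560/(-2021) - 578/(4 + 1/(10 - 7/2) + (1/(10 - 7/2) + 62)²) = -1560*(-1/2021) - 578/(4 + 1/(13/2) + (1/(13/2) + 62)²) = 1560/2021 - 578/(4 + 2/13 + (2/13 + 62)²) = 1560/2021 - 578/(4 + 2/13 + (808/13)²) = 1560/2021 - 578/(4 + 2/13 + 652864/169) = 1560/2021 - 578/653566/169 = 1560/2021 - 578*169/653566 = 1560/2021 - 48841/326783 = 411073819/660428443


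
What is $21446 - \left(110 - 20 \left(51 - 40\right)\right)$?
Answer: $21556$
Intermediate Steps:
$21446 - \left(110 - 20 \left(51 - 40\right)\right) = 21446 + \left(-110 + 20 \cdot 11\right) = 21446 + \left(-110 + 220\right) = 21446 + 110 = 21556$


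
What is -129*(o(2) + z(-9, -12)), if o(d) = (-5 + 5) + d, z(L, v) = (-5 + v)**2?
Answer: -37539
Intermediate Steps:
o(d) = d (o(d) = 0 + d = d)
-129*(o(2) + z(-9, -12)) = -129*(2 + (-5 - 12)**2) = -129*(2 + (-17)**2) = -129*(2 + 289) = -129*291 = -37539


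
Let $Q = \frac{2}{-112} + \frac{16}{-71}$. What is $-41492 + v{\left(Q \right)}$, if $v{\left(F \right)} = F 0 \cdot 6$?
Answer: $-41492$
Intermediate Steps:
$Q = - \frac{967}{3976}$ ($Q = 2 \left(- \frac{1}{112}\right) + 16 \left(- \frac{1}{71}\right) = - \frac{1}{56} - \frac{16}{71} = - \frac{967}{3976} \approx -0.24321$)
$v{\left(F \right)} = 0$ ($v{\left(F \right)} = 0 \cdot 6 = 0$)
$-41492 + v{\left(Q \right)} = -41492 + 0 = -41492$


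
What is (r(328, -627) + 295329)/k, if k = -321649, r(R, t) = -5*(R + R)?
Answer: -292049/321649 ≈ -0.90797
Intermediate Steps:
r(R, t) = -10*R
(r(328, -627) + 295329)/k = (-10*328 + 295329)/(-321649) = (-3280 + 295329)*(-1/321649) = 292049*(-1/321649) = -292049/321649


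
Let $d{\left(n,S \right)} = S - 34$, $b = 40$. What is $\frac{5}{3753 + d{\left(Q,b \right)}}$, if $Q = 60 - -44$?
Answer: $\frac{5}{3759} \approx 0.0013301$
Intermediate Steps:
$Q = 104$ ($Q = 60 + 44 = 104$)
$d{\left(n,S \right)} = -34 + S$
$\frac{5}{3753 + d{\left(Q,b \right)}} = \frac{5}{3753 + \left(-34 + 40\right)} = \frac{5}{3753 + 6} = \frac{5}{3759}$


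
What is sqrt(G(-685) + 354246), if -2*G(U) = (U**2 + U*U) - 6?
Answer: 4*I*sqrt(7186) ≈ 339.08*I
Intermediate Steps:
G(U) = 3 - U**2 (G(U) = -((U**2 + U*U) - 6)/2 = -((U**2 + U**2) - 6)/2 = -(2*U**2 - 6)/2 = -(-6 + 2*U**2)/2 = 3 - U**2)
sqrt(G(-685) + 354246) = sqrt((3 - 1*(-685)**2) + 354246) = sqrt((3 - 1*469225) + 354246) = sqrt((3 - 469225) + 354246) = sqrt(-469222 + 354246) = sqrt(-114976) = 4*I*sqrt(7186)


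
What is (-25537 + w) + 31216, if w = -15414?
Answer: -9735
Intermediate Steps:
(-25537 + w) + 31216 = (-25537 - 15414) + 31216 = -40951 + 31216 = -9735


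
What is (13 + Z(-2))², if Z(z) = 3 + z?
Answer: 196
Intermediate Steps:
(13 + Z(-2))² = (13 + (3 - 2))² = (13 + 1)² = 14² = 196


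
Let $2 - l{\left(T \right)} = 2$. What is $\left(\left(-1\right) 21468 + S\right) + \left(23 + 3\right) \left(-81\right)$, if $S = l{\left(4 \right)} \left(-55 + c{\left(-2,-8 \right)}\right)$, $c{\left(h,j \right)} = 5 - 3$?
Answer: $-23574$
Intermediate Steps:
$l{\left(T \right)} = 0$ ($l{\left(T \right)} = 2 - 2 = 0$)
$c{\left(h,j \right)} = 2$
$S = 0$ ($S = 0 \left(-55 + 2\right) = 0 \left(-53\right) = 0$)
$\left(\left(-1\right) 21468 + S\right) + \left(23 + 3\right) \left(-81\right) = \left(\left(-1\right) 21468 + 0\right) + \left(23 + 3\right) \left(-81\right) = \left(-21468 + 0\right) + 26 \left(-81\right) = -21468 - 2106 = -23574$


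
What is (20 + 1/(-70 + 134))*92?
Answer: 29463/16 ≈ 1841.4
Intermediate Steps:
(20 + 1/(-70 + 134))*92 = (20 + 1/64)*92 = (1281/64)*92 = 29463/16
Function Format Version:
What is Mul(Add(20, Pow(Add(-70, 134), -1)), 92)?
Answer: Rational(29463, 16) ≈ 1841.4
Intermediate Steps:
Mul(Add(20, Pow(Add(-70, 134), -1)), 92) = Mul(Add(20, Pow(64, -1)), 92) = Mul(Add(20, Rational(1, 64)), 92) = Mul(Rational(1281, 64), 92) = Rational(29463, 16)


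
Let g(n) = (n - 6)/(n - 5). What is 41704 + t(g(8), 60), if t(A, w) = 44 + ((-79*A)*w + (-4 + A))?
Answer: 115754/3 ≈ 38585.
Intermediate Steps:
g(n) = (-6 + n)/(-5 + n)
t(A, w) = 40 + A - 79*A*w (t(A, w) = 44 + (-79*A*w + (-4 + A)) = 44 + (-4 + A - 79*A*w) = 40 + A - 79*A*w)
41704 + t(g(8), 60) = 41704 + (40 + (-6 + 8)/(-5 + 8) - 79*(-6 + 8)/(-5 + 8)*60) = 41704 + (40 + 2/3 - 79*2/3*60) = 41704 + (40 + (⅓)*2 - 79*(⅓)*2*60) = 41704 + (40 + ⅔ - 79*⅔*60) = 41704 + (40 + ⅔ - 3160) = 41704 - 9358/3 = 115754/3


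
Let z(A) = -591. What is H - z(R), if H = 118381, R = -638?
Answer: 118972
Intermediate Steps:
H - z(R) = 118381 - 1*(-591) = 118381 + 591 = 118972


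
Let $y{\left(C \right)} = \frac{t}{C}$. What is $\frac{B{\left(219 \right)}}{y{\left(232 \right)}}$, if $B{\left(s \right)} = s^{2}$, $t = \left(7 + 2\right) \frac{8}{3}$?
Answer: $463623$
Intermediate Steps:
$t = 24$ ($t = 9 \cdot 8 \cdot \frac{1}{3} = 9 \cdot \frac{8}{3} = 24$)
$y{\left(C \right)} = \frac{24}{C}$
$\frac{B{\left(219 \right)}}{y{\left(232 \right)}} = \frac{219^{2}}{24 \cdot \frac{1}{232}} = \frac{47961}{24 \cdot \frac{1}{232}} = \frac{47961}{\frac{3}{29}} = 47961 \cdot \frac{29}{3} = 463623$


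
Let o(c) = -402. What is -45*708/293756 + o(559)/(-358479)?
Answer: -941920919/8775446427 ≈ -0.10734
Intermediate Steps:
-45*708/293756 + o(559)/(-358479) = -45*708/293756 - 402/(-358479) = -31860*1/293756 - 402*(-1/358479) = -7965/73439 + 134/119493 = -941920919/8775446427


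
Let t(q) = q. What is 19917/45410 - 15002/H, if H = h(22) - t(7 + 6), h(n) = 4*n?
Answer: -135949409/681150 ≈ -199.59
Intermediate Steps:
H = 75 (H = 4*22 - (7 + 6) = 88 - 1*13 = 88 - 13 = 75)
19917/45410 - 15002/H = 19917/45410 - 15002/75 = -135949409/681150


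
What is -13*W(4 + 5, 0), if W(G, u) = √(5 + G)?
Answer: -13*√14 ≈ -48.642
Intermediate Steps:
-13*W(4 + 5, 0) = -13*√(5 + (4 + 5)) = -13*√(5 + 9) = -13*√14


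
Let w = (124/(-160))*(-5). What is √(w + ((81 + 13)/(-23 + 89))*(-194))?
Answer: I*√4746786/132 ≈ 16.505*I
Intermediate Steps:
w = 31/8 (w = (124*(-1/160))*(-5) = -31/40*(-5) = 31/8 ≈ 3.8750)
√(w + ((81 + 13)/(-23 + 89))*(-194)) = √(31/8 + ((81 + 13)/(-23 + 89))*(-194)) = √(31/8 + (94/66)*(-194)) = √(31/8 + (94*(1/66))*(-194)) = √(31/8 + (47/33)*(-194)) = √(31/8 - 9118/33) = √(-71921/264) = I*√4746786/132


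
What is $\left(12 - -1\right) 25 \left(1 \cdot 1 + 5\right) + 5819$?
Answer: $7769$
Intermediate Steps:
$\left(12 - -1\right) 25 \left(1 \cdot 1 + 5\right) + 5819 = \left(12 + 1\right) 25 \left(1 + 5\right) + 5819 = 13 \cdot 25 \cdot 6 + 5819 = 325 \cdot 6 + 5819 = 1950 + 5819 = 7769$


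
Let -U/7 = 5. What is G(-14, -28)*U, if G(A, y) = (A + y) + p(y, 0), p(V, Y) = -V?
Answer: 490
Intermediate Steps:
G(A, y) = A (G(A, y) = (A + y) - y = A)
U = -35 (U = -7*5 = -35)
G(-14, -28)*U = -14*(-35) = 490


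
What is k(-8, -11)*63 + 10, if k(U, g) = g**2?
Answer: 7633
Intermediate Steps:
k(-8, -11)*63 + 10 = (-11)**2*63 + 10 = 121*63 + 10 = 7623 + 10 = 7633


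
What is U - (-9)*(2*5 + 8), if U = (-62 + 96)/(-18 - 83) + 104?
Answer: 26832/101 ≈ 265.66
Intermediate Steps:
U = 10470/101 (U = 34/(-101) + 104 = 34*(-1/101) + 104 = -34/101 + 104 = 10470/101 ≈ 103.66)
U - (-9)*(2*5 + 8) = 10470/101 - (-9)*(2*5 + 8) = 10470/101 - (-9)*(10 + 8) = 10470/101 - (-9)*18 = 10470/101 - 1*(-162) = 10470/101 + 162 = 26832/101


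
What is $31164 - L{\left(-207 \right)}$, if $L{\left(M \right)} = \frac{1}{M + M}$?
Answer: $\frac{12901897}{414} \approx 31164.0$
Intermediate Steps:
$L{\left(M \right)} = \frac{1}{2 M}$
$31164 - L{\left(-207 \right)} = 31164 - \frac{1}{2 \left(-207\right)} = 31164 - \frac{1}{2} \left(- \frac{1}{207}\right) = 31164 - - \frac{1}{414} = 31164 + \frac{1}{414} = \frac{12901897}{414}$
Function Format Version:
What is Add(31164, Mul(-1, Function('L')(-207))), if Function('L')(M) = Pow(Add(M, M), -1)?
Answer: Rational(12901897, 414) ≈ 31164.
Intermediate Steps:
Function('L')(M) = Mul(Rational(1, 2), Pow(M, -1)) (Function('L')(M) = Pow(Mul(2, M), -1) = Mul(Rational(1, 2), Pow(M, -1)))
Add(31164, Mul(-1, Function('L')(-207))) = Add(31164, Mul(-1, Mul(Rational(1, 2), Pow(-207, -1)))) = Add(31164, Mul(-1, Mul(Rational(1, 2), Rational(-1, 207)))) = Add(31164, Mul(-1, Rational(-1, 414))) = Add(31164, Rational(1, 414)) = Rational(12901897, 414)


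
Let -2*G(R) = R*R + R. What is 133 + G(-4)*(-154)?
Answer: 1057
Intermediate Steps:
G(R) = -R/2 - R²/2 (G(R) = -(R*R + R)/2 = -(R² + R)/2 = -(R + R²)/2 = -R/2 - R²/2)
133 + G(-4)*(-154) = 133 - ½*(-4)*(1 - 4)*(-154) = 133 - ½*(-4)*(-3)*(-154) = 133 - 6*(-154) = 133 + 924 = 1057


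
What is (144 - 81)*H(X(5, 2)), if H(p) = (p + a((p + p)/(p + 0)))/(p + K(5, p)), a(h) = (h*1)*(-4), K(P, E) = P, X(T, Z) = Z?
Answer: -54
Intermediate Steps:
a(h) = -4*h (a(h) = h*(-4) = -4*h)
H(p) = (-8 + p)/(5 + p) (H(p) = (p - 4*(p + p)/(p + 0))/(p + 5) = (p - 4*2*p/p)/(5 + p) = (p - 4*2)/(5 + p) = (p - 8)/(5 + p) = (-8 + p)/(5 + p))
(144 - 81)*H(X(5, 2)) = (144 - 81)*((-8 + 2)/(5 + 2)) = 63*(-6/7) = -54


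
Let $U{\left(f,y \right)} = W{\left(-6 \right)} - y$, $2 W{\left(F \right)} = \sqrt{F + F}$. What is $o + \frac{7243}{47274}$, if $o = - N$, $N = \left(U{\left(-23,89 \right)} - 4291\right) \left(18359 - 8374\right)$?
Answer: $\frac{2067495305443}{47274} - 9985 i \sqrt{3} \approx 4.3734 \cdot 10^{7} - 17295.0 i$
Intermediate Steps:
$W{\left(F \right)} = \frac{\sqrt{2} \sqrt{F}}{2}$ ($W{\left(F \right)} = \frac{\sqrt{F + F}}{2} = \frac{\sqrt{2 F}}{2} = \frac{\sqrt{2} \sqrt{F}}{2}$)
$U{\left(f,y \right)} = - y + i \sqrt{3}$ ($U{\left(f,y \right)} = \frac{\sqrt{2} \sqrt{-6}}{2} - y = \frac{\sqrt{2} i \sqrt{6}}{2} - y = i \sqrt{3} - y = - y + i \sqrt{3}$)
$N = -43734300 + 9985 i \sqrt{3}$ ($N = \left(\left(\left(-1\right) 89 + i \sqrt{3}\right) - 4291\right) \left(18359 - 8374\right) = \left(\left(-89 + i \sqrt{3}\right) - 4291\right) 9985 = \left(-4380 + i \sqrt{3}\right) 9985 = -43734300 + 9985 i \sqrt{3} \approx -4.3734 \cdot 10^{7} + 17295.0 i$)
$o = 43734300 - 9985 i \sqrt{3}$ ($o = - (-43734300 + 9985 i \sqrt{3}) = 43734300 - 9985 i \sqrt{3} \approx 4.3734 \cdot 10^{7} - 17295.0 i$)
$o + \frac{7243}{47274} = \left(43734300 - 9985 i \sqrt{3}\right) + \frac{7243}{47274} = \frac{2067495305443}{47274} - 9985 i \sqrt{3}$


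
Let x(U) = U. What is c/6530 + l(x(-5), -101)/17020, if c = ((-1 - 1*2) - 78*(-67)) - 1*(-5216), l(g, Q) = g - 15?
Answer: 8877059/5557030 ≈ 1.5974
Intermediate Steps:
l(g, Q) = -15 + g
c = 10439 (c = ((-1 - 2) + 5226) + 5216 = (-3 + 5226) + 5216 = 5223 + 5216 = 10439)
c/6530 + l(x(-5), -101)/17020 = 10439/6530 + (-15 - 5)/17020 = 10439*(1/6530) - 20*1/17020 = 10439/6530 - 1/851 = 8877059/5557030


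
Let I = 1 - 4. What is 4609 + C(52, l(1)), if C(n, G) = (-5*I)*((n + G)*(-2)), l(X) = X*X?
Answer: 3019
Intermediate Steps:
I = -3
l(X) = X²
C(n, G) = -30*G - 30*n (C(n, G) = (-5*(-3))*((n + G)*(-2)) = 15*((G + n)*(-2)) = 15*(-2*G - 2*n) = -30*G - 30*n)
4609 + C(52, l(1)) = 4609 + (-30*1² - 30*52) = 4609 + (-30*1 - 1560) = 4609 + (-30 - 1560) = 4609 - 1590 = 3019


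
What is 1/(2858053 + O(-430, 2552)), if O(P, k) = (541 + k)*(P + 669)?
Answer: 1/3597280 ≈ 2.7799e-7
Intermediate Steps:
O(P, k) = (541 + k)*(669 + P)
1/(2858053 + O(-430, 2552)) = 1/(2858053 + (361929 + 541*(-430) + 669*2552 - 430*2552)) = 1/(2858053 + (361929 - 232630 + 1707288 - 1097360)) = 1/(2858053 + 739227) = 1/3597280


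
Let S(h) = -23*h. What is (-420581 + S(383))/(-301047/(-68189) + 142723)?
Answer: -14639837355/4866219847 ≈ -3.0085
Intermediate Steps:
(-420581 + S(383))/(-301047/(-68189) + 142723) = (-420581 - 23*383)/(-301047/(-68189) + 142723) = (-420581 - 8809)/(-301047*(-1/68189) + 142723) = -429390/(301047/68189 + 142723) = -429390/9732439694/68189 = -429390*68189/9732439694 = -14639837355/4866219847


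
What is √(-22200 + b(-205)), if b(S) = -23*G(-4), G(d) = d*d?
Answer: 2*I*√5642 ≈ 150.23*I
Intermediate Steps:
G(d) = d²
b(S) = -368 (b(S) = -23*(-4)² = -23*16 = -368)
√(-22200 + b(-205)) = √(-22200 - 368) = √(-22568) = 2*I*√5642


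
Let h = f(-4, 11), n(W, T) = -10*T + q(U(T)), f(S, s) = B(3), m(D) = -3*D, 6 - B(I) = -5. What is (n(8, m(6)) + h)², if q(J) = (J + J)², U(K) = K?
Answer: 2211169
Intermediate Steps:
B(I) = 11 (B(I) = 6 - 1*(-5) = 6 + 5 = 11)
q(J) = 4*J² (q(J) = (2*J)² = 4*J²)
f(S, s) = 11
n(W, T) = -10*T + 4*T²
h = 11
(n(8, m(6)) + h)² = (2*(-3*6)*(-5 + 2*(-3*6)) + 11)² = (2*(-18)*(-5 + 2*(-18)) + 11)² = (2*(-18)*(-5 - 36) + 11)² = (2*(-18)*(-41) + 11)² = (1476 + 11)² = 1487² = 2211169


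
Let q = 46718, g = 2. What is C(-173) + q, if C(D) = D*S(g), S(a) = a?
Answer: 46372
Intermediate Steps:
C(D) = 2*D (C(D) = D*2 = 2*D)
C(-173) + q = 2*(-173) + 46718 = -346 + 46718 = 46372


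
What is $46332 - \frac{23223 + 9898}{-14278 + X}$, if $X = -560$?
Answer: $\frac{687507337}{14838} \approx 46334.0$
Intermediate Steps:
$46332 - \frac{23223 + 9898}{-14278 + X} = 46332 - \frac{23223 + 9898}{-14278 - 560} = 46332 - \frac{33121}{-14838} = 46332 - 33121 \left(- \frac{1}{14838}\right) = 46332 - - \frac{33121}{14838} = 46332 + \frac{33121}{14838} = \frac{687507337}{14838}$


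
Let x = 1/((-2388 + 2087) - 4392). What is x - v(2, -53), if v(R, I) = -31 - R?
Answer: 154868/4693 ≈ 33.000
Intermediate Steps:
x = -1/4693 (x = 1/(-301 - 4392) = 1/(-4693) = -1/4693 ≈ -0.00021308)
x - v(2, -53) = -1/4693 - (-31 - 1*2) = -1/4693 - (-31 - 2) = -1/4693 - 1*(-33) = -1/4693 + 33 = 154868/4693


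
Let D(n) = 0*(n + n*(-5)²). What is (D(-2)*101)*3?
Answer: 0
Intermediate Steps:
D(n) = 0 (D(n) = 0*(n + n*25) = 0*(n + 25*n) = 0*(26*n) = 0)
(D(-2)*101)*3 = (0*101)*3 = 0*3 = 0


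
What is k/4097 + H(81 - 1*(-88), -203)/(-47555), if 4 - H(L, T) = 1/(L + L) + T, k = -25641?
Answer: -82485913559/13170699646 ≈ -6.2628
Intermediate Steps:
H(L, T) = 4 - T - 1/(2*L) (H(L, T) = 4 - (1/(L + L) + T) = 4 - (1/(2*L) + T) = 4 - (T + 1/(2*L)) = 4 + (-T - 1/(2*L)) = 4 - T - 1/(2*L))
k/4097 + H(81 - 1*(-88), -203)/(-47555) = -25641/4097 + (4 - 1*(-203) - 1/(2*(81 - 1*(-88))))/(-47555) = -25641*1/4097 + (4 + 203 - 1/(2*(81 + 88)))*(-1/47555) = -25641/4097 + (4 + 203 - ½/169)*(-1/47555) = -25641/4097 + (4 + 203 - ½*1/169)*(-1/47555) = -25641/4097 + (4 + 203 - 1/338)*(-1/47555) = -25641/4097 + (69965/338)*(-1/47555) = -25641/4097 - 13993/3214718 = -82485913559/13170699646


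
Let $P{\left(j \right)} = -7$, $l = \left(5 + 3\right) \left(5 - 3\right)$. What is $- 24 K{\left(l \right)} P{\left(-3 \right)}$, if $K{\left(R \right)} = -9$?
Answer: $-1512$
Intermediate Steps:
$l = 16$ ($l = 8 \cdot 2 = 16$)
$- 24 K{\left(l \right)} P{\left(-3 \right)} = \left(-24\right) \left(-9\right) \left(-7\right) = 216 \left(-7\right) = -1512$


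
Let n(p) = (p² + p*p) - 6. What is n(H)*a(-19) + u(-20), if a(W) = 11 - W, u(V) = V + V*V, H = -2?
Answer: 440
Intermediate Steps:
u(V) = V + V²
n(p) = -6 + 2*p² (n(p) = (p² + p²) - 6 = 2*p² - 6 = -6 + 2*p²)
n(H)*a(-19) + u(-20) = (-6 + 2*(-2)²)*(11 - 1*(-19)) - 20*(1 - 20) = (-6 + 2*4)*(11 + 19) - 20*(-19) = (-6 + 8)*30 + 380 = 2*30 + 380 = 60 + 380 = 440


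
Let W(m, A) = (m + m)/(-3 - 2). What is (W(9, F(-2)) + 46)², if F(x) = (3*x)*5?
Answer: 44944/25 ≈ 1797.8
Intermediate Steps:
F(x) = 15*x
W(m, A) = -2*m/5 (W(m, A) = (2*m)/(-5) = (2*m)*(-⅕) = -2*m/5)
(W(9, F(-2)) + 46)² = (-⅖*9 + 46)² = (-18/5 + 46)² = (212/5)² = 44944/25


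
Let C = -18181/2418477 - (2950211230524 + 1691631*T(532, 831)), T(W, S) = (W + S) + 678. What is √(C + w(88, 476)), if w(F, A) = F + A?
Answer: 2*I*√4319017853500175264632734/2418477 ≈ 1.7186e+6*I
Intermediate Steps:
T(W, S) = 678 + S + W (T(W, S) = (S + W) + 678 = 678 + S + W)
w(F, A) = A + F
C = -7143368085493289596/2418477 (C = -18181/2418477 - 1691631/(1/((678 + 831 + 532) + 1744004)) = -18181*1/2418477 - 1691631/(1/(2041 + 1744004)) = -18181/2418477 - 1691631/(1/1746045) = -18181/2418477 - 1691631/1/1746045 = -18181/2418477 - 1691631*1746045 = -18181/2418477 - 2953663849395 = -7143368085493289596/2418477 ≈ -2.9537e+12)
√(C + w(88, 476)) = √(-7143368085493289596/2418477 + (476 + 88)) = √(-7143368085493289596/2418477 + 564) = √(-7143368084129268568/2418477) = 2*I*√4319017853500175264632734/2418477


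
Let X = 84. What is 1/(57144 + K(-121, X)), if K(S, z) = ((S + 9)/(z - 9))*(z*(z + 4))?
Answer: 25/1152632 ≈ 2.1689e-5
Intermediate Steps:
K(S, z) = z*(4 + z)*(9 + S)/(-9 + z) (K(S, z) = ((9 + S)/(-9 + z))*(z*(4 + z)) = z*(4 + z)*(9 + S)/(-9 + z))
1/(57144 + K(-121, X)) = 1/(57144 + 84*(36 + 4*(-121) + 9*84 - 121*84)/(-9 + 84)) = 1/(57144 + 84*(36 - 484 + 756 - 10164)/75) = 1/(57144 + 84*(1/75)*(-9856)) = 1/(57144 - 275968/25) = 1/(1152632/25) = 25/1152632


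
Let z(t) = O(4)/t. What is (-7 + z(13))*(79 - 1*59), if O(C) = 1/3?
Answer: -5440/39 ≈ -139.49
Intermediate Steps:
O(C) = 1/3
z(t) = 1/(3*t)
(-7 + z(13))*(79 - 1*59) = (-7 + (1/3)/13)*(79 - 1*59) = (-7 + (1/3)*(1/13))*(79 - 59) = (-7 + 1/39)*20 = -272/39*20 = -5440/39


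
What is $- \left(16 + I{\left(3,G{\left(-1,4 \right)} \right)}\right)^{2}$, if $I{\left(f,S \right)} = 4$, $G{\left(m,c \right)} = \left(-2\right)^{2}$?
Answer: $-400$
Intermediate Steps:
$G{\left(m,c \right)} = 4$
$- \left(16 + I{\left(3,G{\left(-1,4 \right)} \right)}\right)^{2} = - \left(16 + 4\right)^{2} = - 20^{2} = \left(-1\right) 400 = -400$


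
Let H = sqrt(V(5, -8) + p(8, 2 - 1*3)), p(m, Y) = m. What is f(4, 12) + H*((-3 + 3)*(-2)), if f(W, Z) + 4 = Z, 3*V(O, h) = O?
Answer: 8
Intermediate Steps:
V(O, h) = O/3
f(W, Z) = -4 + Z
H = sqrt(87)/3 (H = sqrt((1/3)*5 + 8) = sqrt(5/3 + 8) = sqrt(29/3) = sqrt(87)/3 ≈ 3.1091)
f(4, 12) + H*((-3 + 3)*(-2)) = (-4 + 12) + (sqrt(87)/3)*((-3 + 3)*(-2)) = 8 + (sqrt(87)/3)*(0*(-2)) = 8 + (sqrt(87)/3)*0 = 8 + 0 = 8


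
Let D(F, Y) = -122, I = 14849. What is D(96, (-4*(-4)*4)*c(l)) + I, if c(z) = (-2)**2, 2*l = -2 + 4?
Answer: 14727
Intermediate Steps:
l = 1 (l = (-2 + 4)/2 = (1/2)*2 = 1)
c(z) = 4
D(96, (-4*(-4)*4)*c(l)) + I = -122 + 14849 = 14727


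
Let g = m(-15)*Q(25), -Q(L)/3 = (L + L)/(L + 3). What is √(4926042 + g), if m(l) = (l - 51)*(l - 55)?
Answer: 6*√136147 ≈ 2213.9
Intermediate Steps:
m(l) = (-55 + l)*(-51 + l) (m(l) = (-51 + l)*(-55 + l) = (-55 + l)*(-51 + l))
Q(L) = -6*L/(3 + L) (Q(L) = -3*(L + L)/(L + 3) = -3*2*L/(3 + L) = -6*L/(3 + L))
g = -24750 (g = (2805 + (-15)² - 106*(-15))*(-6*25/(3 + 25)) = (2805 + 225 + 1590)*(-6*25/28) = 4620*(-6*25*1/28) = 4620*(-75/14) = -24750)
√(4926042 + g) = √(4926042 - 24750) = √4901292 = 6*√136147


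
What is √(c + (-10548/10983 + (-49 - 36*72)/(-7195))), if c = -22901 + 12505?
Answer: I*√7213600902487398405/26340895 ≈ 101.96*I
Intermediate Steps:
c = -10396
√(c + (-10548/10983 + (-49 - 36*72)/(-7195))) = √(-10396 + (-10548/10983 + (-49 - 36*72)/(-7195))) = √(-10396 + (-10548*1/10983 + (-49 - 2592)*(-1/7195))) = √(-10396 + (-3516/3661 - 2641*(-1/7195))) = √(-10396 + (-3516/3661 + 2641/7195)) = √(-10396 - 15628919/26340895) = √(-273855573339/26340895) = I*√7213600902487398405/26340895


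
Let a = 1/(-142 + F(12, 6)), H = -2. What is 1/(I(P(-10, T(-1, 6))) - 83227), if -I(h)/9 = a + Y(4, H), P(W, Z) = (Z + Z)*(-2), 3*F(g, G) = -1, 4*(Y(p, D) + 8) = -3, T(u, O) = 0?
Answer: -1708/142017103 ≈ -1.2027e-5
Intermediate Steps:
Y(p, D) = -35/4 (Y(p, D) = -8 + (¼)*(-3) = -8 - ¾ = -35/4)
F(g, G) = -⅓ (F(g, G) = (⅓)*(-1) = -⅓)
a = -3/427 (a = 1/(-142 - ⅓) = 1/(-427/3) = -3/427 ≈ -0.0070258)
P(W, Z) = -4*Z (P(W, Z) = (2*Z)*(-2) = -4*Z)
I(h) = 134613/1708 (I(h) = -9*(-3/427 - 35/4) = -9*(-14957/1708) = 134613/1708)
1/(I(P(-10, T(-1, 6))) - 83227) = 1/(134613/1708 - 83227) = 1/(-142017103/1708) = -1708/142017103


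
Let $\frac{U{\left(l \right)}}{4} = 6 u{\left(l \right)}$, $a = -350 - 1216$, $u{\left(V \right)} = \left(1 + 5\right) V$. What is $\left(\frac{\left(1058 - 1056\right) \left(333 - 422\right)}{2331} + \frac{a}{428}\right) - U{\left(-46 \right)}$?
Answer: $\frac{3302413151}{498834} \approx 6620.3$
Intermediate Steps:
$u{\left(V \right)} = 6 V$
$a = -1566$ ($a = -350 - 1216 = -1566$)
$U{\left(l \right)} = 144 l$ ($U{\left(l \right)} = 4 \cdot 6 \cdot 6 l = 4 \cdot 36 l = 144 l$)
$\left(\frac{\left(1058 - 1056\right) \left(333 - 422\right)}{2331} + \frac{a}{428}\right) - U{\left(-46 \right)} = \left(\frac{\left(1058 - 1056\right) \left(333 - 422\right)}{2331} - \frac{1566}{428}\right) - 144 \left(-46\right) = \left(2 \left(-89\right) \frac{1}{2331} - \frac{783}{214}\right) - -6624 = \left(\left(-178\right) \frac{1}{2331} - \frac{783}{214}\right) + 6624 = \left(- \frac{178}{2331} - \frac{783}{214}\right) + 6624 = - \frac{1863265}{498834} + 6624 = \frac{3302413151}{498834}$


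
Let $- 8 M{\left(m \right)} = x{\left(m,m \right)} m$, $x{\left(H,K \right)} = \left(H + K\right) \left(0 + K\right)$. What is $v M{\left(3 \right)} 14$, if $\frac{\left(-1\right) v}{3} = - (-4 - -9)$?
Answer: $- \frac{2835}{2} \approx -1417.5$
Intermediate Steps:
$x{\left(H,K \right)} = K \left(H + K\right)$ ($x{\left(H,K \right)} = \left(H + K\right) K = K \left(H + K\right)$)
$M{\left(m \right)} = - \frac{m^{3}}{4}$ ($M{\left(m \right)} = - \frac{m \left(m + m\right) m}{8} = - \frac{m 2 m m}{8} = - \frac{2 m^{2} m}{8} = - \frac{2 m^{3}}{8} = - \frac{m^{3}}{4}$)
$v = 15$ ($v = - 3 \left(- (-4 - -9)\right) = - 3 \left(- (-4 + 9)\right) = - 3 \left(\left(-1\right) 5\right) = \left(-3\right) \left(-5\right) = 15$)
$v M{\left(3 \right)} 14 = 15 \left(- \frac{3^{3}}{4}\right) 14 = 15 \left(\left(- \frac{1}{4}\right) 27\right) 14 = 15 \left(- \frac{27}{4}\right) 14 = \left(- \frac{405}{4}\right) 14 = - \frac{2835}{2}$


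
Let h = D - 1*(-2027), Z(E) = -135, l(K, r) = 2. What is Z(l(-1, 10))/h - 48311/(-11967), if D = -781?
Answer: 58579961/14910882 ≈ 3.9287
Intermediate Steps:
h = 1246 (h = -781 - 1*(-2027) = -781 + 2027 = 1246)
Z(l(-1, 10))/h - 48311/(-11967) = -135/1246 - 48311/(-11967) = -135*1/1246 - 48311*(-1/11967) = -135/1246 + 48311/11967 = 58579961/14910882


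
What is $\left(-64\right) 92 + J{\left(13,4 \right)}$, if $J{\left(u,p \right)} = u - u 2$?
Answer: $-5901$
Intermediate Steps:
$J{\left(u,p \right)} = - u$ ($J{\left(u,p \right)} = u - 2 u = - u$)
$\left(-64\right) 92 + J{\left(13,4 \right)} = \left(-64\right) 92 - 13 = -5888 - 13 = -5901$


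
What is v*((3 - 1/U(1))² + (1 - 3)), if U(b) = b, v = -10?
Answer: -20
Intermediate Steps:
v*((3 - 1/U(1))² + (1 - 3)) = -10*((3 - 1/1)² + (1 - 3)) = -10*((3 - 1*1)² - 2) = -10*((3 - 1)² - 2) = -10*(2² - 2) = -10*(4 - 2) = -10*2 = -20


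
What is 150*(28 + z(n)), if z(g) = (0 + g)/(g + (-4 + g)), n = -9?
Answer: 46875/11 ≈ 4261.4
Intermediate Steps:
z(g) = g/(-4 + 2*g)
150*(28 + z(n)) = 150*(28 + (½)*(-9)/(-2 - 9)) = 150*(28 + (½)*(-9)/(-11)) = 150*(28 + (½)*(-9)*(-1/11)) = 150*(28 + 9/22) = 150*(625/22) = 46875/11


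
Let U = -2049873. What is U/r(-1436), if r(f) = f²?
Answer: -2049873/2062096 ≈ -0.99407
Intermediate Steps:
U/r(-1436) = -2049873/((-1436)²) = -2049873/2062096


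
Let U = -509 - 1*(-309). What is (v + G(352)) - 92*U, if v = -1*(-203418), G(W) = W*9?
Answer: 224986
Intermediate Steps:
G(W) = 9*W
U = -200 (U = -509 + 309 = -200)
v = 203418
(v + G(352)) - 92*U = (203418 + 9*352) - 92*(-200) = (203418 + 3168) + 18400 = 206586 + 18400 = 224986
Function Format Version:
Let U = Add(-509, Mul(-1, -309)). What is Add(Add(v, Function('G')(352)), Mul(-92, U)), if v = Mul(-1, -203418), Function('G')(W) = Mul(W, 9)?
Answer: 224986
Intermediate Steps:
Function('G')(W) = Mul(9, W)
U = -200 (U = Add(-509, 309) = -200)
v = 203418
Add(Add(v, Function('G')(352)), Mul(-92, U)) = Add(Add(203418, Mul(9, 352)), Mul(-92, -200)) = Add(Add(203418, 3168), 18400) = Add(206586, 18400) = 224986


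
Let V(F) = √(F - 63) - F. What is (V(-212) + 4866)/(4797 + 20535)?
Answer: 2539/12666 + 5*I*√11/25332 ≈ 0.20046 + 0.00065463*I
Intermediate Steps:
V(F) = √(-63 + F) - F
(V(-212) + 4866)/(4797 + 20535) = ((√(-63 - 212) - 1*(-212)) + 4866)/(4797 + 20535) = ((√(-275) + 212) + 4866)/25332 = ((5*I*√11 + 212) + 4866)*(1/25332) = ((212 + 5*I*√11) + 4866)*(1/25332) = (5078 + 5*I*√11)*(1/25332) = 2539/12666 + 5*I*√11/25332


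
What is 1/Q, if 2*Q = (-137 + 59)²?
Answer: 1/3042 ≈ 0.00032873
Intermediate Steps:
Q = 3042 (Q = (-137 + 59)²/2 = (½)*(-78)² = (½)*6084 = 3042)
1/Q = 1/3042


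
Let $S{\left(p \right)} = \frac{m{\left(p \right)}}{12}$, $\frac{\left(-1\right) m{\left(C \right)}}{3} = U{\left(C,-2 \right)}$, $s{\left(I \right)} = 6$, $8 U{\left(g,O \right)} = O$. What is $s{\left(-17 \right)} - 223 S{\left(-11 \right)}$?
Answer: $- \frac{127}{16} \approx -7.9375$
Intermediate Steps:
$U{\left(g,O \right)} = \frac{O}{8}$
$m{\left(C \right)} = \frac{3}{4}$ ($m{\left(C \right)} = - 3 \cdot \frac{1}{8} \left(-2\right) = \left(-3\right) \left(- \frac{1}{4}\right) = \frac{3}{4}$)
$S{\left(p \right)} = \frac{1}{16}$ ($S{\left(p \right)} = \frac{3}{4 \cdot 12} = \frac{3}{4} \cdot \frac{1}{12} = \frac{1}{16}$)
$s{\left(-17 \right)} - 223 S{\left(-11 \right)} = 6 - \frac{223}{16} = - \frac{127}{16}$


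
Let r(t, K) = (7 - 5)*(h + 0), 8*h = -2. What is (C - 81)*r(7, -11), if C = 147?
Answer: -33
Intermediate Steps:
h = -1/4 (h = (1/8)*(-2) = -1/4 ≈ -0.25000)
r(t, K) = -1/2 (r(t, K) = (7 - 5)*(-1/4 + 0) = 2*(-1/4) = -1/2)
(C - 81)*r(7, -11) = (147 - 81)*(-1/2) = 66*(-1/2) = -33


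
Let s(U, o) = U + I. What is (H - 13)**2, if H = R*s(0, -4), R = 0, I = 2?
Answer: 169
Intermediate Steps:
s(U, o) = 2 + U (s(U, o) = U + 2 = 2 + U)
H = 0 (H = 0*(2 + 0) = 0*2 = 0)
(H - 13)**2 = (0 - 13)**2 = (-13)**2 = 169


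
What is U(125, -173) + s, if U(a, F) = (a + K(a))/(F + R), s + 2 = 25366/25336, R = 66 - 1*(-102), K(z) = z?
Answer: -646053/12668 ≈ -50.999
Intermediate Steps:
R = 168 (R = 66 + 102 = 168)
s = -12653/12668 (s = -2 + 25366/25336 = -2 + 25366*(1/25336) = -2 + 12683/12668 = -12653/12668 ≈ -0.99882)
U(a, F) = 2*a/(168 + F) (U(a, F) = (a + a)/(F + 168) = (2*a)/(168 + F) = 2*a/(168 + F))
U(125, -173) + s = 2*125/(168 - 173) - 12653/12668 = 2*125/(-5) - 12653/12668 = 2*125*(-⅕) - 12653/12668 = -50 - 12653/12668 = -646053/12668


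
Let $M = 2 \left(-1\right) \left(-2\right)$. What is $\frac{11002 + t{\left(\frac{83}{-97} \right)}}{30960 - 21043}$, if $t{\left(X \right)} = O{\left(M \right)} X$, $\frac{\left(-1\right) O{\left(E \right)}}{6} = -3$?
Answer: $\frac{1065700}{961949} \approx 1.1079$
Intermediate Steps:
$M = 4$ ($M = \left(-2\right) \left(-2\right) = 4$)
$O{\left(E \right)} = 18$ ($O{\left(E \right)} = \left(-6\right) \left(-3\right) = 18$)
$t{\left(X \right)} = 18 X$
$\frac{11002 + t{\left(\frac{83}{-97} \right)}}{30960 - 21043} = \frac{11002 + 18 \frac{83}{-97}}{30960 - 21043} = \frac{11002 + 18 \cdot 83 \left(- \frac{1}{97}\right)}{9917} = \left(11002 + 18 \left(- \frac{83}{97}\right)\right) \frac{1}{9917} = \left(11002 - \frac{1494}{97}\right) \frac{1}{9917} = \frac{1065700}{97} \cdot \frac{1}{9917} = \frac{1065700}{961949}$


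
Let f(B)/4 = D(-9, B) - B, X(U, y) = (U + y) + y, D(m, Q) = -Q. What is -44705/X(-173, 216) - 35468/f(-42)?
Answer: -864539/3108 ≈ -278.17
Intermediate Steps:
X(U, y) = U + 2*y
f(B) = -8*B (f(B) = 4*(-B - B) = 4*(-2*B) = -8*B)
-44705/X(-173, 216) - 35468/f(-42) = -44705/(-173 + 2*216) - 35468/((-8*(-42))) = -44705/(-173 + 432) - 35468/336 = -44705/259 - 35468*1/336 = -44705*1/259 - 8867/84 = -44705/259 - 8867/84 = -864539/3108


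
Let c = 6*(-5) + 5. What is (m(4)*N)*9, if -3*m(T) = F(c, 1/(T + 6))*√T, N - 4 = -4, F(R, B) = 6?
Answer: 0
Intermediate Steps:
c = -25 (c = -30 + 5 = -25)
N = 0 (N = 4 - 4 = 0)
m(T) = -2*√T
(m(4)*N)*9 = (-2*√4*0)*9 = (-2*2*0)*9 = -4*0*9 = 0*9 = 0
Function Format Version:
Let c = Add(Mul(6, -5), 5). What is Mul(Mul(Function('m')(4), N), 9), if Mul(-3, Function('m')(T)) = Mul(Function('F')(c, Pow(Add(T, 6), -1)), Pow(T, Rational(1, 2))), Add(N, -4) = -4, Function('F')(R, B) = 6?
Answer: 0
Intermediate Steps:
c = -25 (c = Add(-30, 5) = -25)
N = 0 (N = Add(4, -4) = 0)
Function('m')(T) = Mul(-2, Pow(T, Rational(1, 2))) (Function('m')(T) = Mul(Rational(-1, 3), Mul(6, Pow(T, Rational(1, 2)))) = Mul(-2, Pow(T, Rational(1, 2))))
Mul(Mul(Function('m')(4), N), 9) = Mul(Mul(Mul(-2, Pow(4, Rational(1, 2))), 0), 9) = Mul(Mul(Mul(-2, 2), 0), 9) = Mul(Mul(-4, 0), 9) = Mul(0, 9) = 0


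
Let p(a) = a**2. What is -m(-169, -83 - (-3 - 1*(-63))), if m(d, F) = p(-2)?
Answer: -4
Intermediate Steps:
m(d, F) = 4 (m(d, F) = (-2)**2 = 4)
-m(-169, -83 - (-3 - 1*(-63))) = -1*4 = -4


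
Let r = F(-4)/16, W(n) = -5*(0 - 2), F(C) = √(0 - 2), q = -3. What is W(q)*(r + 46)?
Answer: 460 + 5*I*√2/8 ≈ 460.0 + 0.88388*I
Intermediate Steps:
F(C) = I*√2 (F(C) = √(-2) = I*√2)
W(n) = 10 (W(n) = -5*(-2) = 10)
r = I*√2/16 (r = (I*√2)/16 = (I*√2)*(1/16) = I*√2/16 ≈ 0.088388*I)
W(q)*(r + 46) = 10*(I*√2/16 + 46) = 10*(46 + I*√2/16) = 460 + 5*I*√2/8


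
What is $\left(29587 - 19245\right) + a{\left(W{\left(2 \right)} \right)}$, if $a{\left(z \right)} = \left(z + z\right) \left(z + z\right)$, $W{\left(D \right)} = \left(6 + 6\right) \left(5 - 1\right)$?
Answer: $19558$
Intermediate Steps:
$W{\left(D \right)} = 48$ ($W{\left(D \right)} = 12 \cdot 4 = 48$)
$a{\left(z \right)} = 4 z^{2}$ ($a{\left(z \right)} = 2 z 2 z = 4 z^{2}$)
$\left(29587 - 19245\right) + a{\left(W{\left(2 \right)} \right)} = \left(29587 - 19245\right) + 4 \cdot 48^{2} = 10342 + 4 \cdot 2304 = 10342 + 9216 = 19558$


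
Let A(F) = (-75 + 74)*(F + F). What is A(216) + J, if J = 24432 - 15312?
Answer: 8688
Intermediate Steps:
J = 9120
A(F) = -2*F
A(216) + J = -2*216 + 9120 = -432 + 9120 = 8688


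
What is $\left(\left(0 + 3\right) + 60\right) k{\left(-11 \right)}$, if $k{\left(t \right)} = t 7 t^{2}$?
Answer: $-586971$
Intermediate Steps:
$k{\left(t \right)} = 7 t^{3}$ ($k{\left(t \right)} = 7 t t^{2} = 7 t^{3}$)
$\left(\left(0 + 3\right) + 60\right) k{\left(-11 \right)} = \left(\left(0 + 3\right) + 60\right) 7 \left(-11\right)^{3} = \left(3 + 60\right) 7 \left(-1331\right) = 63 \left(-9317\right) = -586971$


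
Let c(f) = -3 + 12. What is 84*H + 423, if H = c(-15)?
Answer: 1179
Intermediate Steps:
c(f) = 9
H = 9
84*H + 423 = 84*9 + 423 = 756 + 423 = 1179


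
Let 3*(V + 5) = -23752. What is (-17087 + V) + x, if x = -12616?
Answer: -112876/3 ≈ -37625.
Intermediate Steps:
V = -23767/3 (V = -5 + (⅓)*(-23752) = -5 - 23752/3 = -23767/3 ≈ -7922.3)
(-17087 + V) + x = (-17087 - 23767/3) - 12616 = -75028/3 - 12616 = -112876/3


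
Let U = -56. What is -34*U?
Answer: 1904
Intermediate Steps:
-34*U = -34*(-56) = 1904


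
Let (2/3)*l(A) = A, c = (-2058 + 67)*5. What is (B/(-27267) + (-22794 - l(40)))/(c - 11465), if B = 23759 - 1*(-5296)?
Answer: 1394159/1306620 ≈ 1.0670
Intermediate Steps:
c = -9955 (c = -1991*5 = -9955)
l(A) = 3*A/2
B = 29055 (B = 23759 + 5296 = 29055)
(B/(-27267) + (-22794 - l(40)))/(c - 11465) = (29055/(-27267) + (-22794 - 3*40/2))/(-9955 - 11465) = (29055*(-1/27267) + (-22794 - 1*60))/(-21420) = (-65/61 + (-22794 - 60))*(-1/21420) = (-65/61 - 22854)*(-1/21420) = -1394159/61*(-1/21420) = 1394159/1306620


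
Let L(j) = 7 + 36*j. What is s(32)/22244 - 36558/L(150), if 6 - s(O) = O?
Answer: -406668367/60136654 ≈ -6.7624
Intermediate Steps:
s(O) = 6 - O
s(32)/22244 - 36558/L(150) = (6 - 1*32)/22244 - 36558/(7 + 36*150) = (6 - 32)*(1/22244) - 36558/(7 + 5400) = -26*1/22244 - 36558/5407 = -13/11122 - 36558*1/5407 = -13/11122 - 36558/5407 = -406668367/60136654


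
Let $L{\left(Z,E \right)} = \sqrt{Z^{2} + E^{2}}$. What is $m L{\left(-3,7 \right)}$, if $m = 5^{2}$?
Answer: $25 \sqrt{58} \approx 190.39$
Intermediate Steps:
$m = 25$
$L{\left(Z,E \right)} = \sqrt{E^{2} + Z^{2}}$
$m L{\left(-3,7 \right)} = 25 \sqrt{7^{2} + \left(-3\right)^{2}} = 25 \sqrt{49 + 9} = 25 \sqrt{58}$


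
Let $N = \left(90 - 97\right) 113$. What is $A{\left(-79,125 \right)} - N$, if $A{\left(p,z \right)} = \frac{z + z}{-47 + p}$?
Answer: $\frac{49708}{63} \approx 789.02$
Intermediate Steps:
$A{\left(p,z \right)} = \frac{2 z}{-47 + p}$
$N = -791$ ($N = \left(-7\right) 113 = -791$)
$A{\left(-79,125 \right)} - N = 2 \cdot 125 \frac{1}{-47 - 79} - -791 = 2 \cdot 125 \frac{1}{-126} + 791 = 2 \cdot 125 \left(- \frac{1}{126}\right) + 791 = - \frac{125}{63} + 791 = \frac{49708}{63}$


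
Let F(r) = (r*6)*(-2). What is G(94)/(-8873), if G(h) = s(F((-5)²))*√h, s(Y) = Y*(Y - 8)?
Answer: -92400*√94/8873 ≈ -100.96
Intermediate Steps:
F(r) = -12*r (F(r) = (6*r)*(-2) = -12*r)
s(Y) = Y*(-8 + Y)
G(h) = 92400*√h (G(h) = ((-12*(-5)²)*(-8 - 12*(-5)²))*√h = ((-12*25)*(-8 - 12*25))*√h = (-300*(-8 - 300))*√h = (-300*(-308))*√h = 92400*√h)
G(94)/(-8873) = (92400*√94)/(-8873) = (92400*√94)*(-1/8873) = -92400*√94/8873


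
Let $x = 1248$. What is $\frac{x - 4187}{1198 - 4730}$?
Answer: $\frac{2939}{3532} \approx 0.83211$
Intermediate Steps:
$\frac{x - 4187}{1198 - 4730} = \frac{1248 - 4187}{1198 - 4730} = - \frac{2939}{-3532} = \left(-2939\right) \left(- \frac{1}{3532}\right) = \frac{2939}{3532}$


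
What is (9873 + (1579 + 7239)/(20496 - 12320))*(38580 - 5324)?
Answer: 167798273581/511 ≈ 3.2837e+8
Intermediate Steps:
(9873 + (1579 + 7239)/(20496 - 12320))*(38580 - 5324) = (9873 + 8818/8176)*33256 = (9873 + 8818*(1/8176))*33256 = (9873 + 4409/4088)*33256 = (40365233/4088)*33256 = 167798273581/511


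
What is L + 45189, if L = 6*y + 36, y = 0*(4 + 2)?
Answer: 45225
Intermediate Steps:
y = 0 (y = 0*6 = 0)
L = 36 (L = 6*0 + 36 = 0 + 36 = 36)
L + 45189 = 36 + 45189 = 45225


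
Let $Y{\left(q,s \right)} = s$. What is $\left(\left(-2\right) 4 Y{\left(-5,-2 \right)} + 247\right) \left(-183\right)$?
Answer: $-48129$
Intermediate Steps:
$\left(\left(-2\right) 4 Y{\left(-5,-2 \right)} + 247\right) \left(-183\right) = \left(\left(-2\right) 4 \left(-2\right) + 247\right) \left(-183\right) = \left(\left(-8\right) \left(-2\right) + 247\right) \left(-183\right) = \left(16 + 247\right) \left(-183\right) = 263 \left(-183\right) = -48129$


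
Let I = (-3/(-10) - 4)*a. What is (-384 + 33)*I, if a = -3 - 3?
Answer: -38961/5 ≈ -7792.2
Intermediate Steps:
a = -6
I = 111/5 (I = (-3/(-10) - 4)*(-6) = (-3*(-⅒) - 4)*(-6) = (3/10 - 4)*(-6) = -37/10*(-6) = 111/5 ≈ 22.200)
(-384 + 33)*I = (-384 + 33)*(111/5) = -351*111/5 = -38961/5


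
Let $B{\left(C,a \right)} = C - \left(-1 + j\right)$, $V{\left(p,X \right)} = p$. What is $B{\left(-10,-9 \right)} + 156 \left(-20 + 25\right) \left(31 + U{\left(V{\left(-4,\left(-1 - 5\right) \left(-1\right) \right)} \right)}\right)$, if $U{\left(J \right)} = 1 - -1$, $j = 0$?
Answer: $25731$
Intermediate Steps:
$U{\left(J \right)} = 2$ ($U{\left(J \right)} = 1 + 1 = 2$)
$B{\left(C,a \right)} = 1 + C$ ($B{\left(C,a \right)} = C + \left(1 - 0\right) = C + \left(1 + 0\right) = C + 1 = 1 + C$)
$B{\left(-10,-9 \right)} + 156 \left(-20 + 25\right) \left(31 + U{\left(V{\left(-4,\left(-1 - 5\right) \left(-1\right) \right)} \right)}\right) = \left(1 - 10\right) + 156 \left(-20 + 25\right) \left(31 + 2\right) = -9 + 156 \cdot 5 \cdot 33 = -9 + 156 \cdot 165 = -9 + 25740 = 25731$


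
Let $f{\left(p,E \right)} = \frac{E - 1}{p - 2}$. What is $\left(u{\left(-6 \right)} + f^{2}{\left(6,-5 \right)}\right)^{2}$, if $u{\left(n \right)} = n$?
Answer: $\frac{225}{16} \approx 14.063$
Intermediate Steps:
$f{\left(p,E \right)} = \frac{-1 + E}{-2 + p}$
$\left(u{\left(-6 \right)} + f^{2}{\left(6,-5 \right)}\right)^{2} = \left(-6 + \left(\frac{-1 - 5}{-2 + 6}\right)^{2}\right)^{2} = \left(-6 + \left(\frac{1}{4} \left(-6\right)\right)^{2}\right)^{2} = \left(-6 + \left(- \frac{3}{2}\right)^{2}\right)^{2} = \left(-6 + \frac{9}{4}\right)^{2} = \left(- \frac{15}{4}\right)^{2} = \frac{225}{16}$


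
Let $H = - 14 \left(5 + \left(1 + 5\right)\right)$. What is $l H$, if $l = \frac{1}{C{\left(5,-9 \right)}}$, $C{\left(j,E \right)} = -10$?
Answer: $\frac{77}{5} \approx 15.4$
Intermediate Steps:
$H = -154$ ($H = - 14 \left(5 + 6\right) = \left(-14\right) 11 = -154$)
$l = - \frac{1}{10}$ ($l = \frac{1}{-10} = - \frac{1}{10} \approx -0.1$)
$l H = \left(- \frac{1}{10}\right) \left(-154\right) = \frac{77}{5}$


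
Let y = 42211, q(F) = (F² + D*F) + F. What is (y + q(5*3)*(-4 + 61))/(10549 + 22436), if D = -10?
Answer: 47341/32985 ≈ 1.4352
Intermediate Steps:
q(F) = F² - 9*F (q(F) = (F² - 10*F) + F = F² - 9*F)
(y + q(5*3)*(-4 + 61))/(10549 + 22436) = (42211 + ((5*3)*(-9 + 5*3))*(-4 + 61))/(10549 + 22436) = (42211 + (15*(-9 + 15))*57)/32985 = (42211 + (15*6)*57)*(1/32985) = (42211 + 90*57)*(1/32985) = (42211 + 5130)*(1/32985) = 47341*(1/32985) = 47341/32985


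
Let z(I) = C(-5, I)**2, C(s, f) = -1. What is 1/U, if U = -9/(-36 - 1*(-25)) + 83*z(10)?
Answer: 11/922 ≈ 0.011931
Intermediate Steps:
z(I) = 1 (z(I) = (-1)**2 = 1)
U = 922/11 (U = -9/(-36 - 1*(-25)) + 83*1 = -9/(-36 + 25) + 83 = -9/(-11) + 83 = -9*(-1/11) + 83 = 9/11 + 83 = 922/11 ≈ 83.818)
1/U = 1/(922/11) = 11/922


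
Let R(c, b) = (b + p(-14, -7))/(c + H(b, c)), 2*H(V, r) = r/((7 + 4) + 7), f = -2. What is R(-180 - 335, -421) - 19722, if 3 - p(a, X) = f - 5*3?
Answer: -375788274/19055 ≈ -19721.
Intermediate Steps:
H(V, r) = r/36 (H(V, r) = (r/((7 + 4) + 7))/2 = (r/(11 + 7))/2 = (r/18)/2 = r/36)
p(a, X) = 20 (p(a, X) = 3 - (-2 - 5*3) = 3 - (-2 - 15) = 3 - 1*(-17) = 3 + 17 = 20)
R(c, b) = 36*(20 + b)/(37*c) (R(c, b) = (b + 20)/(c + c/36) = (20 + b)/((37*c/36)) = (20 + b)*(36/(37*c)) = 36*(20 + b)/(37*c))
R(-180 - 335, -421) - 19722 = 36*(20 - 421)/(37*(-180 - 335)) - 19722 = (36/37)*(-401)/(-515) - 19722 = (36/37)*(-1/515)*(-401) - 19722 = 14436/19055 - 19722 = -375788274/19055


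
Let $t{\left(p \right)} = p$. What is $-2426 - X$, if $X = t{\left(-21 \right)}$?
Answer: $-2405$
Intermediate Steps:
$X = -21$
$-2426 - X = -2426 - -21 = -2426 + 21 = -2405$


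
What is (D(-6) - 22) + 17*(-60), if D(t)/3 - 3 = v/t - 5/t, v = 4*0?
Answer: -2061/2 ≈ -1030.5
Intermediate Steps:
v = 0
D(t) = 9 - 15/t (D(t) = 9 + 3*(0/t - 5/t) = 9 + 3*(0 - 5/t) = 9 + 3*(-5/t) = 9 - 15/t)
(D(-6) - 22) + 17*(-60) = ((9 - 15/(-6)) - 22) + 17*(-60) = ((9 - 15*(-1/6)) - 22) - 1020 = ((9 + 5/2) - 22) - 1020 = (23/2 - 22) - 1020 = -21/2 - 1020 = -2061/2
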